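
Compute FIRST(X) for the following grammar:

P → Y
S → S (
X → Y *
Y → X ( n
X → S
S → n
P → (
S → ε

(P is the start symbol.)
{ '(', 'n', ε }

FIRST sets of the other non-terminals involved (by the same procedure, iterated to a fixed point):
  FIRST(Y) = { '(', 'n' }
  FIRST(S) = { '(', 'n', ε }

From X → Y *:
  - Y is a non-terminal: add FIRST(Y) \ {ε} = { '(', 'n' }
    Y is not nullable, so stop
From X → S:
  - S is a non-terminal: add FIRST(S) \ {ε} = { '(', 'n' }
    S is nullable and nothing follows, so the whole right-hand side can vanish: ε ∈ FIRST(X)

Collecting: FIRST(X) = { '(', 'n', ε }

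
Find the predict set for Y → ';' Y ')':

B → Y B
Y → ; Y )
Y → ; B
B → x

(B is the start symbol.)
PREDICT(Y → ';' Y ')') = (FIRST(RHS) \ {ε}) ∪ (FOLLOW(Y) if ε ∈ FIRST(RHS), i.e. RHS ⇒* ε)
FIRST(';' Y ')') = { ';' }
ε ∉ FIRST(';' Y ')'), so FOLLOW(Y) is not added.
PREDICT(Y → ';' Y ')') = { ';' }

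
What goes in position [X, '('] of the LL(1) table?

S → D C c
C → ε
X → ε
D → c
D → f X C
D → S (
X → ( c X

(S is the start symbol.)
X → ( c X

To find M[X, '('], we find productions for X where '(' is in the predict set (PREDICT(N → α) = (FIRST(α) \ {ε}) ∪ (FOLLOW(N) if α ⇒* ε)).

Relevant sets:
  FOLLOW(X) = { 'c' }

X → ε: PREDICT = { 'c' }
X → ( c X: PREDICT = { '(' }
  '(' is in predict set, so this production goes in M[X, '(']

M[X, '('] = X → ( c X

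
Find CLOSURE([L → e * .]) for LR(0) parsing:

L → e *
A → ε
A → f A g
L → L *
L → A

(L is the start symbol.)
{ [L → e * .] }

To compute CLOSURE, for each item [A → α.Bβ] where B is a non-terminal, add [B → .γ] for all productions B → γ; repeat for the newly added items until nothing changes.

Start with: [L → e * .]
The dot is at the end, so nothing is added.

CLOSURE = { [L → e * .] }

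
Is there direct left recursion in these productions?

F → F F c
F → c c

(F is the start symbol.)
Yes, F is left-recursive

F → F F c: LEFT RECURSIVE (starts with F)
F → c c: starts with c

The grammar has direct left recursion on: F.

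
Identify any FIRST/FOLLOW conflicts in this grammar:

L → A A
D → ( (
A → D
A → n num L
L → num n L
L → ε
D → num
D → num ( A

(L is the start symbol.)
A FIRST/FOLLOW conflict occurs when a non-terminal N has a nullable alternative N → β (β ⇒* ε) and another alternative N → α with FIRST(α) ∩ FOLLOW(N) ≠ ∅: on such a lookahead the parser cannot decide between expanding α and letting N vanish via β.

Nullable non-terminals: L.
FIRST sets used below: FIRST(A) = { '(', 'n', 'num' }

L: nullable alternative(s) L → ε; FOLLOW(L) = { $, '(', 'n', 'num' }
  L → A A: FIRST \ {ε} = { '(', 'n', 'num' } — overlaps FOLLOW(L) on { '(', 'n', 'num' }: CONFLICT
  L → num n L: FIRST \ {ε} = { 'num' } — overlaps FOLLOW(L) on { 'num' }: CONFLICT
  L → ε: FIRST \ {ε} = { } — this is the only nullable alternative, skip

A, D have no nullable alternative, so no FIRST/FOLLOW check is needed there.

So the grammar has 2 FIRST/FOLLOW conflicts (marked CONFLICT above).

Answer: Yes. L → A A with FOLLOW(L) on { '(', 'n', 'num' }; L → num n L with FOLLOW(L) on { 'num' }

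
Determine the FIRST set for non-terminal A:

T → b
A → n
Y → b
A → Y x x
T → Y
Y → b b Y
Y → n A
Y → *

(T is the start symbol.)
{ '*', 'b', 'n' }

To compute FIRST(A), examine every production with A on the left-hand side, reading each right-hand side left to right until a non-nullable symbol is reached.

FIRST sets of the other non-terminals involved (by the same procedure, iterated to a fixed point):
  FIRST(Y) = { '*', 'b', 'n' }

From A → n:
  - n is a terminal: add 'n' and stop
From A → Y x x:
  - Y is a non-terminal: add FIRST(Y) \ {ε} = { '*', 'b', 'n' }
    Y is not nullable, so stop

Collecting: FIRST(A) = { '*', 'b', 'n' }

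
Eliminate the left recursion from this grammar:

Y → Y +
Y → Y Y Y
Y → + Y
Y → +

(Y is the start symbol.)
Y → + Y Y'
Y → + Y'
Y' → + Y'
Y' → Y Y Y'
Y' → ε

Y is directly left-recursive. The standard transformation for
  A → A α₁ | ... | A α_m | β₁ | ... | β_n
is
  A  → β₁ A' | ... | β_n A'
  A' → α₁ A' | ... | α_m A' | ε

Y → + Y becomes Y → + Y Y'
Y → + becomes Y → + Y'
Y → Y + becomes Y' → + Y'
Y → Y Y Y becomes Y' → Y Y Y'
Add Y' → ε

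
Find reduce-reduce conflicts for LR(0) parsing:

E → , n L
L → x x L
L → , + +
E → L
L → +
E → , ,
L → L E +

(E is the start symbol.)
A reduce-reduce conflict occurs when an LR(0) state has two complete items [A → α .] and [B → β .] — both call for a reduction, and with no lookahead the parser cannot choose between them.

Augment with E' → E and build the canonical LR(0) collection (I0 = CLOSURE({[E' → . E]}), then GOTO on every symbol after a dot until no new states appear). It has 16 states:
  I0: { [E → . , ,], [E → . , n L], [E → . L], [E' → . E], [L → . +], [L → . , + +], [L → . L E +], [L → . x x L] }  — shift
  I1: { [L → + .] }  — reduce
  I2: { [E → , . ,], [E → , . n L], [L → , . + +] }  — shift
  I3: { [E' → E .] }  — accept
  I4: { [E → . , ,], [E → . , n L], [E → . L], [E → L .], [L → . +], [L → . , + +], [L → . L E +], [L → . x x L], [L → L . E +] }  — shift, reduce
  I5: { [L → x . x L] }  — shift
  I6: { [L → . +], [L → . , + +], [L → . L E +], [L → . x x L], [L → x x . L] }  — shift
  I7: { [L → , . + +] }  — shift
  I8: { [E → . , ,], [E → . , n L], [E → . L], [L → . +], [L → . , + +], [L → . L E +], [L → . x x L], [L → L . E +], [L → x x L .] }  — shift, reduce
  I9: { [L → L E . +] }  — shift
  I10: { [L → L E + .] }  — reduce
  I11: { [L → , + . +] }  — shift
  I12: { [L → , + + .] }  — reduce
  I13: { [E → , , .] }  — reduce
  I14: { [E → , n . L], [L → . +], [L → . , + +], [L → . L E +], [L → . x x L] }  — shift
  I15: { [E → , n L .], [E → . , ,], [E → . , n L], [E → . L], [L → . +], [L → . , + +], [L → . L E +], [L → . x x L], [L → L . E +] }  — shift, reduce

No state contains more than one complete item.

Answer: No reduce-reduce conflicts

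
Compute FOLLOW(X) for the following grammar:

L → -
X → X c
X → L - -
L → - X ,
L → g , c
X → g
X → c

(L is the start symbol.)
{ ',', 'c' }

To compute FOLLOW(X), find every occurrence of X on a right-hand side N → α X β: add FIRST(β) \ {ε}, and if β is empty or nullable also add FOLLOW(N). Iterate to a fixed point.

In X → X c: X is followed by c, add FIRST(c) \ {ε} = { 'c' }
In L → - X ,: X is followed by ',', add FIRST(',') \ {ε} = { ',' }

Taking the union: FOLLOW(X) = { ',', 'c' }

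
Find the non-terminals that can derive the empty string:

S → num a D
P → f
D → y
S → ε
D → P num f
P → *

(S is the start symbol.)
{ 'S' }

A non-terminal is nullable if it can derive ε (the empty string): either it has an ε-production, or it has a production whose right-hand side consists entirely of nullable non-terminals.

ε-productions: S → ε
So S is immediately nullable.
No further non-terminal can be added: every production for the remaining non-terminals contains a terminal or a non-nullable non-terminal.
Nullable = { 'S' }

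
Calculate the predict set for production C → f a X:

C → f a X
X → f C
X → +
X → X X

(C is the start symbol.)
PREDICT(C → f a X) = (FIRST(RHS) \ {ε}) ∪ (FOLLOW(C) if ε ∈ FIRST(RHS), i.e. RHS ⇒* ε)
FIRST(f a X) = { 'f' }
ε ∉ FIRST(f a X), so FOLLOW(C) is not added.
PREDICT(C → f a X) = { 'f' }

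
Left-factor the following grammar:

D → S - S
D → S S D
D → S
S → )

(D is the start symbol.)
Left-factoring transforms A → αβ₁ | αβ₂ into A → αA' and A' → β₁ | β₂
(α is the longest common prefix among the alternatives). Repeat until
no nonterminal has two alternatives with a common prefix.

Round 1: D has alternatives sharing prefix 'S'. Introduce D': D → S D'
  Add: D' → - S
  Add: D' → S D
  Add: D' → ε

No remaining common prefixes — done.

Resulting grammar:
D → S D'
D' → - S
D' → S D
D' → ε
S → )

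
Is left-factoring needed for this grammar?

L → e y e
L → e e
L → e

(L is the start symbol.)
Left-factoring is needed when two productions for the same non-terminal
share a common prefix on the right-hand side.

Productions for L:
  L → e y e
  L → e e
  L → e

Found common prefix 'e' in productions for L

Answer: Yes, L has productions with common prefix 'e'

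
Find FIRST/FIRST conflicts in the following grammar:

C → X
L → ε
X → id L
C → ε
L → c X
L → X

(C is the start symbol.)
No FIRST/FIRST conflicts.

FIRST sets of the non-terminals at (or reachable through a nullable prefix from) the front of some alternative:
  FIRST(X) = { 'id' }

Productions for C:
  C → X: FIRST = { 'id' }
  C → ε: FIRST = { ε }
Productions for L:
  L → ε: FIRST = { ε }
  L → c X: FIRST = { 'c' }
  L → X: FIRST = { 'id' }
X has only one production, so no FIRST/FIRST conflict is possible there.

All alternatives of each non-terminal have pairwise disjoint FIRST sets.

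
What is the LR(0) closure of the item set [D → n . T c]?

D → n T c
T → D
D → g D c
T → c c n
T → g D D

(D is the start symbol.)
To compute CLOSURE, for each item [A → α.Bβ] where B is a non-terminal, add [B → .γ] for all productions B → γ; repeat for the newly added items until nothing changes.

Start with: [D → n . T c]
  [D → n . T c] has the dot before T: add [T → . D], [T → . c c n], [T → . g D D]
  [T → . D] has the dot before D: add [D → . n T c], [D → . g D c]
No further items can be added.

CLOSURE = { [D → . g D c], [D → . n T c], [D → n . T c], [T → . D], [T → . c c n], [T → . g D D] }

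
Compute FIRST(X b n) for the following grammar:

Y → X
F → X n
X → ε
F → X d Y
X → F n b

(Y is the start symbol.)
{ 'b', 'd', 'n' }

FIRST sets of the non-terminals involved (from the grammar, by fixed-point iteration):
  FIRST(X) = { 'd', 'n', ε }

To compute FIRST(X b n), process the symbols left to right:
Symbol X is a non-terminal. Add FIRST(X) \ {ε} = { 'd', 'n' }
X is nullable (ε ∈ FIRST(X)), continue to the next symbol.
Symbol b is a terminal. Add 'b' and stop.
FIRST(X b n) = { 'b', 'd', 'n' }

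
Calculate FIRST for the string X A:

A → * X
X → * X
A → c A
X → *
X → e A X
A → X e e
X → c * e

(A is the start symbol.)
FIRST sets of the non-terminals involved (from the grammar, by fixed-point iteration):
  FIRST(X) = { '*', 'c', 'e' }

To compute FIRST(X A), process the symbols left to right:
Symbol X is a non-terminal. Add FIRST(X) \ {ε} = { '*', 'c', 'e' }
X is not nullable (ε ∉ FIRST(X)), so stop here.
FIRST(X A) = { '*', 'c', 'e' }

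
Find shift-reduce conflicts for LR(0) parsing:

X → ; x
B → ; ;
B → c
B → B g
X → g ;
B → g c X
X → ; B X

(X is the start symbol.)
A shift-reduce conflict occurs when an LR(0) state has both:
  - a complete (reduce) item [A → α .] (dot at the end), and
  - a shift item [B → β . c γ] (dot before a terminal).

Augment with X' → X and build the canonical LR(0) collection (I0 = CLOSURE({[X' → . X]}), then GOTO on every symbol after a dot until no new states appear). It has 15 states:
  I0: { [X → . ; B X], [X → . ; x], [X → . g ;], [X' → . X] }  — shift
  I1: { [B → . ; ;], [B → . B g], [B → . c], [B → . g c X], [X → ; . B X], [X → ; . x] }  — shift
  I2: { [X' → X .] }  — accept
  I3: { [X → g . ;] }  — shift
  I4: { [X → g ; .] }  — reduce
  I5: { [B → ; . ;] }  — shift
  I6: { [B → B . g], [X → . ; B X], [X → . ; x], [X → . g ;], [X → ; B . X] }  — shift
  I7: { [B → c .] }  — reduce
  I8: { [B → g . c X] }  — shift
  I9: { [X → ; x .] }  — reduce
  I10: { [B → g c . X], [X → . ; B X], [X → . ; x], [X → . g ;] }  — shift
  I11: { [B → g c X .] }  — reduce
  I12: { [X → ; B X .] }  — reduce
  I13: { [B → B g .], [X → g . ;] }  — shift, reduce
  I14: { [B → ; ; .] }  — reduce

I13 contains reduce item [B → B g .] and shift item [X → g . ;] — shift-reduce conflict.

Answer: Yes — I13: [B → B g .] vs [X → g . ;]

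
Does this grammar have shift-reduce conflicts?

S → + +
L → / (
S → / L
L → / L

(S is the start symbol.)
A shift-reduce conflict occurs when an LR(0) state has both:
  - a complete (reduce) item [A → α .] (dot at the end), and
  - a shift item [B → β . c γ] (dot before a terminal).

Augment with S' → S and build the canonical LR(0) collection (I0 = CLOSURE({[S' → . S]}), then GOTO on every symbol after a dot until no new states appear). It has 9 states:
  I0: { [S → . + +], [S → . / L], [S' → . S] }  — shift
  I1: { [S → + . +] }  — shift
  I2: { [L → . / (], [L → . / L], [S → / . L] }  — shift
  I3: { [S' → S .] }  — accept
  I4: { [L → . / (], [L → . / L], [L → / . (], [L → / . L] }  — shift
  I5: { [S → / L .] }  — reduce
  I6: { [L → / ( .] }  — reduce
  I7: { [L → / L .] }  — reduce
  I8: { [S → + + .] }  — reduce

No state contains both a complete item and a shift item.

Answer: No shift-reduce conflicts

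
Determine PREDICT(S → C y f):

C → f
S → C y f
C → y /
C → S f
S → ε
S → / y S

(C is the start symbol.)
PREDICT(S → C y f) = (FIRST(RHS) \ {ε}) ∪ (FOLLOW(S) if ε ∈ FIRST(RHS), i.e. RHS ⇒* ε)
FIRST(C) = { '/', 'f', 'y' }
FIRST(C y f) = { '/', 'f', 'y' }
ε ∉ FIRST(C y f), so FOLLOW(S) is not added.
PREDICT(S → C y f) = { '/', 'f', 'y' }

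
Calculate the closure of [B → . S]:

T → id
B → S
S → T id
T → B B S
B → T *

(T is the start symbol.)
{ [B → . S], [B → . T *], [S → . T id], [T → . B B S], [T → . id] }

To compute CLOSURE, for each item [A → α.Bβ] where B is a non-terminal, add [B → .γ] for all productions B → γ; repeat for the newly added items until nothing changes.

Start with: [B → . S]
  [B → . S] has the dot before S: add [S → . T id]
  [S → . T id] has the dot before T: add [T → . id], [T → . B B S]
  [T → . B B S] has the dot before B: add [B → . T *]
No further items can be added.

CLOSURE = { [B → . S], [B → . T *], [S → . T id], [T → . B B S], [T → . id] }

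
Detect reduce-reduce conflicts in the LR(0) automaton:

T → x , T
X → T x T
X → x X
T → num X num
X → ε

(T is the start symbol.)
Augment with T' → T and build the canonical LR(0) collection (I0 = CLOSURE({[T' → . T]}), then GOTO on every symbol after a dot until no new states appear). It has 13 states:
  I0: { [T → . num X num], [T → . x , T], [T' → . T] }  — shift
  I1: { [T' → T .] }  — accept
  I2: { [T → . num X num], [T → . x , T], [T → num . X num], [X → . T x T], [X → . x X], [X → .] }  — shift, reduce
  I3: { [T → x . , T] }  — shift
  I4: { [T → . num X num], [T → . x , T], [T → x , . T] }  — shift
  I5: { [T → x , T .] }  — reduce
  I6: { [X → T . x T] }  — shift
  I7: { [T → num X . num] }  — shift
  I8: { [T → . num X num], [T → . x , T], [T → x . , T], [X → . T x T], [X → . x X], [X → .], [X → x . X] }  — shift, reduce
  I9: { [X → x X .] }  — reduce
  I10: { [T → num X num .] }  — reduce
  I11: { [T → . num X num], [T → . x , T], [X → T x . T] }  — shift
  I12: { [X → T x T .] }  — reduce

No state contains more than one complete item.

Answer: No reduce-reduce conflicts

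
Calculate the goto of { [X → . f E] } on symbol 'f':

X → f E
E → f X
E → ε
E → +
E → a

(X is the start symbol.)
{ [E → . +], [E → . a], [E → . f X], [E → .], [X → f . E] }

GOTO(I, 'f') = CLOSURE({ [A → αX.β] : [A → α.Xβ] ∈ I, X = 'f' })

Items with dot before 'f', with the dot advanced:
  [X → . f E] → [X → f . E]
Closure of the advanced items:
  [X → f . E] has the dot before E: add [E → . f X], [E → .], [E → . +], [E → . a]

GOTO = { [E → . +], [E → . a], [E → . f X], [E → .], [X → f . E] }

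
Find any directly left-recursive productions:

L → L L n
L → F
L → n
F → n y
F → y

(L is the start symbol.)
Yes, L is left-recursive

L → L L n: LEFT RECURSIVE (starts with L)
L → F: starts with F
L → n: starts with n
F → n y: starts with n
F → y: starts with y

The grammar has direct left recursion on: L.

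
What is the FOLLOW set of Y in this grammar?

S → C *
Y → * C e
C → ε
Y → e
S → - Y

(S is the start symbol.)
{ $ }

In S → - Y: Y is at the end, add FOLLOW(S)

The FOLLOW sets referred to above (computed the same way, to a fixed point):
  FOLLOW(S) = { $ }

Taking the union: FOLLOW(Y) = { $ }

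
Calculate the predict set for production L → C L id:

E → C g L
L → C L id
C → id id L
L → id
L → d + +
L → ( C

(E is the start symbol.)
PREDICT(L → C L id) = (FIRST(RHS) \ {ε}) ∪ (FOLLOW(L) if ε ∈ FIRST(RHS), i.e. RHS ⇒* ε)
FIRST(C) = { 'id' }
FIRST(C L id) = { 'id' }
ε ∉ FIRST(C L id), so FOLLOW(L) is not added.
PREDICT(L → C L id) = { 'id' }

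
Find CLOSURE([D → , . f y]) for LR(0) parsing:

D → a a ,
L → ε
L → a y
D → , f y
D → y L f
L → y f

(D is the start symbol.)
Start with: [D → , . f y]
The dot precedes the terminal f, so nothing is added.

CLOSURE = { [D → , . f y] }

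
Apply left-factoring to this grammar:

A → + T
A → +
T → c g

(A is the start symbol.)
Left-factoring transforms A → αβ₁ | αβ₂ into A → αA' and A' → β₁ | β₂
(α is the longest common prefix among the alternatives). Repeat until
no nonterminal has two alternatives with a common prefix.

Round 1: A has alternatives sharing prefix '+'. Introduce A': A → + A'
  Add: A' → T
  Add: A' → ε

No remaining common prefixes — done.

Resulting grammar:
A → + A'
A' → T
A' → ε
T → c g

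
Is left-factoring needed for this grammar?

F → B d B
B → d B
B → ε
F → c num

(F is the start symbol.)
Left-factoring is needed when two productions for the same non-terminal
share a common prefix on the right-hand side.

Productions for F:
  F → B d B
  F → c num
Productions for B:
  B → d B
  B → ε

No common prefixes found.

Answer: No, left-factoring is not needed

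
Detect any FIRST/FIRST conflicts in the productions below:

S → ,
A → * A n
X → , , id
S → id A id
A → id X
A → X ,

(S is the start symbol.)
FIRST sets of the non-terminals at (or reachable through a nullable prefix from) the front of some alternative:
  FIRST(X) = { ',' }

Productions for S:
  S → ,: FIRST = { ',' }
  S → id A id: FIRST = { 'id' }
Productions for A:
  A → * A n: FIRST = { '*' }
  A → id X: FIRST = { 'id' }
  A → X ,: FIRST = { ',' }
X has only one production, so no FIRST/FIRST conflict is possible there.

All alternatives of each non-terminal have pairwise disjoint FIRST sets.

Answer: No FIRST/FIRST conflicts.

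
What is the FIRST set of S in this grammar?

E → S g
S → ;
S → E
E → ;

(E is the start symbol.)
{ ';' }

To compute FIRST(S), examine every production with S on the left-hand side, reading each right-hand side left to right until a non-nullable symbol is reached.

FIRST sets of the other non-terminals involved (by the same procedure, iterated to a fixed point):
  FIRST(E) = { ';' }

From S → ;:
  - ';' is a terminal: add ';' and stop
From S → E:
  - E is a non-terminal: add FIRST(E) \ {ε} = { ';' }
    E is not nullable, so stop

Collecting: FIRST(S) = { ';' }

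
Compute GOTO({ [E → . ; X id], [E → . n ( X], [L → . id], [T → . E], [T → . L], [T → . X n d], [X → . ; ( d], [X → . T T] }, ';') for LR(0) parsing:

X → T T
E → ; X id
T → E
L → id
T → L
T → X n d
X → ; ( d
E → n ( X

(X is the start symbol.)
GOTO(I, ';') = CLOSURE({ [A → αX.β] : [A → α.Xβ] ∈ I, X = ';' })

Items with dot before ';', with the dot advanced:
  [E → . ; X id] → [E → ; . X id]
  [X → . ; ( d] → [X → ; . ( d]
Closure of the advanced items:
  [E → ; . X id] has the dot before X: add [X → . T T], [X → . ; ( d]
  [X → . T T] has the dot before T: add [T → . E], [T → . L], [T → . X n d]
  [T → . E] has the dot before E: add [E → . ; X id], [E → . n ( X]
  [T → . L] has the dot before L: add [L → . id]

GOTO = { [E → . ; X id], [E → . n ( X], [E → ; . X id], [L → . id], [T → . E], [T → . L], [T → . X n d], [X → . ; ( d], [X → . T T], [X → ; . ( d] }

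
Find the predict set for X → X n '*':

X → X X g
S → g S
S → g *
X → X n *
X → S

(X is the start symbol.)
{ 'g' }

PREDICT(X → X n '*') = (FIRST(RHS) \ {ε}) ∪ (FOLLOW(X) if ε ∈ FIRST(RHS), i.e. RHS ⇒* ε)
FIRST(X) = { 'g' }
FIRST(X n '*') = { 'g' }
ε ∉ FIRST(X n '*'), so FOLLOW(X) is not added.
PREDICT(X → X n '*') = { 'g' }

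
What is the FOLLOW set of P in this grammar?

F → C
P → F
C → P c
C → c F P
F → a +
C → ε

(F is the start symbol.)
To compute FOLLOW(P), find every occurrence of P on a right-hand side N → α P β: add FIRST(β) \ {ε}, and if β is empty or nullable also add FOLLOW(N). Iterate to a fixed point.

In C → P c: P is followed by c, add FIRST(c) \ {ε} = { 'c' }
In C → c F P: P is at the end, add FOLLOW(C)

The FOLLOW sets referred to above (computed the same way, to a fixed point):
  FOLLOW(C) = { $, 'a', 'c' }

Taking the union: FOLLOW(P) = { $, 'a', 'c' }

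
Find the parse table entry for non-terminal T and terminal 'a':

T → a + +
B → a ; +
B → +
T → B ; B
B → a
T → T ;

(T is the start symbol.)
T → a + +, T → B ; B, T → T ;

To find M[T, 'a'], we find productions for T where 'a' is in the predict set (PREDICT(N → α) = (FIRST(α) \ {ε}) ∪ (FOLLOW(N) if α ⇒* ε)).

Relevant sets:
  FIRST(B) = { '+', 'a' }
  FIRST(T) = { '+', 'a' }

T → a + +: PREDICT = { 'a' }
  'a' is in predict set, so this production goes in M[T, 'a']
T → B ; B: PREDICT = { '+', 'a' }
  'a' is in predict set, so this production goes in M[T, 'a']
T → T ;: PREDICT = { '+', 'a' }
  'a' is in predict set, so this production goes in M[T, 'a']

M[T, 'a'] = T → a + +, T → B ; B, T → T ;  (a multiply-defined cell — the grammar is not LL(1))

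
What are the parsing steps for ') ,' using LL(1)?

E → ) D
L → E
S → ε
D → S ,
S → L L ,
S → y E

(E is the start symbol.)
LL(1) parsing maintains a stack (initially the start symbol over $) and the input. At each step: if the stack top is a terminal, match it against the current input token; if it is a non-terminal N, replace it with the RHS of M[N, lookahead] (the unique production whose predict set contains the lookahead).

Stack is shown with the top on the left.

Stack  Input  Action
--------------------
E $    ) , $  output E → ) D
) D $  ) , $  match ')'
D $    , $    output D → S ,
S , $  , $    output S → ε
, $    , $    match ','
$      $      accept

The string is accepted.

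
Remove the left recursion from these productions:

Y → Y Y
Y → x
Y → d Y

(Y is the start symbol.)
Y is directly left-recursive. The standard transformation for
  A → A α₁ | ... | A α_m | β₁ | ... | β_n
is
  A  → β₁ A' | ... | β_n A'
  A' → α₁ A' | ... | α_m A' | ε

Y → x becomes Y → x Y'
Y → d Y becomes Y → d Y Y'
Y → Y Y becomes Y' → Y Y'
Add Y' → ε

Resulting grammar:
Y → x Y'
Y → d Y Y'
Y' → Y Y'
Y' → ε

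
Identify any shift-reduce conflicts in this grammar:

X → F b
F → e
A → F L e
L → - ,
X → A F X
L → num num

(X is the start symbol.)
No shift-reduce conflicts

Augment with X' → X and build the canonical LR(0) collection (I0 = CLOSURE({[X' → . X]}), then GOTO on every symbol after a dot until no new states appear). It has 14 states:
  I0: { [A → . F L e], [F → . e], [X → . A F X], [X → . F b], [X' → . X] }  — shift
  I1: { [F → . e], [X → A . F X] }  — shift
  I2: { [A → F . L e], [L → . - ,], [L → . num num], [X → F . b] }  — shift
  I3: { [X' → X .] }  — accept
  I4: { [F → e .] }  — reduce
  I5: { [L → - . ,] }  — shift
  I6: { [A → F L . e] }  — shift
  I7: { [X → F b .] }  — reduce
  I8: { [L → num . num] }  — shift
  I9: { [L → num num .] }  — reduce
  I10: { [A → F L e .] }  — reduce
  I11: { [L → - , .] }  — reduce
  I12: { [A → . F L e], [F → . e], [X → . A F X], [X → . F b], [X → A F . X] }  — shift
  I13: { [X → A F X .] }  — reduce

No state contains both a complete item and a shift item.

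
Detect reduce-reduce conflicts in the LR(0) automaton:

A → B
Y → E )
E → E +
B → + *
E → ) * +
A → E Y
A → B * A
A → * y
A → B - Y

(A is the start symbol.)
No reduce-reduce conflicts

A reduce-reduce conflict occurs when an LR(0) state has two complete items [A → α .] and [B → β .] — both call for a reduction, and with no lookahead the parser cannot choose between them.

Augment with A' → A and build the canonical LR(0) collection (I0 = CLOSURE({[A' → . A]}), then GOTO on every symbol after a dot until no new states appear). It has 19 states:
  I0: { [A → . * y], [A → . B * A], [A → . B - Y], [A → . B], [A → . E Y], [A' → . A], [B → . + *], [E → . ) * +], [E → . E +] }  — shift
  I1: { [E → ) . * +] }  — shift
  I2: { [A → * . y] }  — shift
  I3: { [B → + . *] }  — shift
  I4: { [A' → A .] }  — accept
  I5: { [A → B . * A], [A → B . - Y], [A → B .] }  — shift, reduce
  I6: { [A → E . Y], [E → . ) * +], [E → . E +], [E → E . +], [Y → . E )] }  — shift
  I7: { [E → E + .] }  — reduce
  I8: { [E → E . +], [Y → E . )] }  — shift
  I9: { [A → E Y .] }  — reduce
  I10: { [Y → E ) .] }  — reduce
  I11: { [A → . * y], [A → . B * A], [A → . B - Y], [A → . B], [A → . E Y], [A → B * . A], [B → . + *], [E → . ) * +], [E → . E +] }  — shift
  I12: { [A → B - . Y], [E → . ) * +], [E → . E +], [Y → . E )] }  — shift
  I13: { [A → B - Y .] }  — reduce
  I14: { [A → B * A .] }  — reduce
  I15: { [B → + * .] }  — reduce
  I16: { [A → * y .] }  — reduce
  I17: { [E → ) * . +] }  — shift
  I18: { [E → ) * + .] }  — reduce

No state contains more than one complete item.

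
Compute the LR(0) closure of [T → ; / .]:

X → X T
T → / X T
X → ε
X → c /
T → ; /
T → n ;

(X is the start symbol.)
{ [T → ; / .] }

Start with: [T → ; / .]
The dot is at the end, so nothing is added.

CLOSURE = { [T → ; / .] }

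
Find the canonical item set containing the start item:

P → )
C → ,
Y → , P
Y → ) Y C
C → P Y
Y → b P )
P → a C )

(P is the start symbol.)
First, augment the grammar with P' → P
I₀ = CLOSURE({ [P' → . P] }):
  [P' → . P] has the dot before P: add [P → . )], [P → . a C )]
No further items can be added.

I₀ = { [P → . )], [P → . a C )], [P' → . P] }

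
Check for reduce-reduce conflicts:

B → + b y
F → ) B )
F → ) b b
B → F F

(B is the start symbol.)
No reduce-reduce conflicts

Augment with B' → B and build the canonical LR(0) collection (I0 = CLOSURE({[B' → . B]}), then GOTO on every symbol after a dot until no new states appear). It has 12 states:
  I0: { [B → . + b y], [B → . F F], [B' → . B], [F → . ) B )], [F → . ) b b] }  — shift
  I1: { [B → . + b y], [B → . F F], [F → ) . B )], [F → ) . b b], [F → . ) B )], [F → . ) b b] }  — shift
  I2: { [B → + . b y] }  — shift
  I3: { [B' → B .] }  — accept
  I4: { [B → F . F], [F → . ) B )], [F → . ) b b] }  — shift
  I5: { [B → F F .] }  — reduce
  I6: { [B → + b . y] }  — shift
  I7: { [B → + b y .] }  — reduce
  I8: { [F → ) B . )] }  — shift
  I9: { [F → ) b . b] }  — shift
  I10: { [F → ) b b .] }  — reduce
  I11: { [F → ) B ) .] }  — reduce

No state contains more than one complete item.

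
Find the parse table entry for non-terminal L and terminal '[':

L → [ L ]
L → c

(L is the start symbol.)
L → [ L ]

To find M[L, '['], we find productions for L where '[' is in the predict set (PREDICT(N → α) = (FIRST(α) \ {ε}) ∪ (FOLLOW(N) if α ⇒* ε)).

L → [ L ]: PREDICT = { '[' }
  '[' is in predict set, so this production goes in M[L, '[']
L → c: PREDICT = { 'c' }

M[L, '['] = L → [ L ]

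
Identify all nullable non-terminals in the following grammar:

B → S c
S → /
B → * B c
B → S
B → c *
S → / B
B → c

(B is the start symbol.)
None

A non-terminal is nullable if it can derive ε (the empty string): either it has an ε-production, or it has a production whose right-hand side consists entirely of nullable non-terminals.

There are no ε-productions, so no non-terminal can derive ε.
No non-terminals are nullable.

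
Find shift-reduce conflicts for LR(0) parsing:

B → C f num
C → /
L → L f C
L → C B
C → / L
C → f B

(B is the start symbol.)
A shift-reduce conflict occurs when an LR(0) state has both:
  - a complete (reduce) item [A → α .] (dot at the end), and
  - a shift item [B → β . c γ] (dot before a terminal).

Augment with B' → B and build the canonical LR(0) collection (I0 = CLOSURE({[B' → . B]}), then GOTO on every symbol after a dot until no new states appear). It has 13 states:
  I0: { [B → . C f num], [B' → . B], [C → . / L], [C → . /], [C → . f B] }  — shift
  I1: { [C → . / L], [C → . /], [C → . f B], [C → / . L], [C → / .], [L → . C B], [L → . L f C] }  — shift, reduce
  I2: { [B' → B .] }  — accept
  I3: { [B → C . f num] }  — shift
  I4: { [B → . C f num], [C → . / L], [C → . /], [C → . f B], [C → f . B] }  — shift
  I5: { [C → f B .] }  — reduce
  I6: { [B → C f . num] }  — shift
  I7: { [B → C f num .] }  — reduce
  I8: { [B → . C f num], [C → . / L], [C → . /], [C → . f B], [L → C . B] }  — shift
  I9: { [C → / L .], [L → L . f C] }  — shift, reduce
  I10: { [C → . / L], [C → . /], [C → . f B], [L → L f . C] }  — shift
  I11: { [L → L f C .] }  — reduce
  I12: { [L → C B .] }  — reduce

I1 contains reduce item [C → / .] and shift items [C → . /], [C → . / L], [C → . f B] — shift-reduce conflict.
I9 contains reduce item [C → / L .] and shift item [L → L . f C] — shift-reduce conflict.

Answer: Yes — I1: [C → / .] vs [C → . /]; I9: [C → / L .] vs [L → L . f C]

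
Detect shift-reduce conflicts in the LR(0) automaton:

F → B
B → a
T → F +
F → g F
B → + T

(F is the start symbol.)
Augment with F' → F and build the canonical LR(0) collection (I0 = CLOSURE({[F' → . F]}), then GOTO on every symbol after a dot until no new states appear). It has 10 states:
  I0: { [B → . + T], [B → . a], [F → . B], [F → . g F], [F' → . F] }  — shift
  I1: { [B → + . T], [B → . + T], [B → . a], [F → . B], [F → . g F], [T → . F +] }  — shift
  I2: { [F → B .] }  — reduce
  I3: { [F' → F .] }  — accept
  I4: { [B → a .] }  — reduce
  I5: { [B → . + T], [B → . a], [F → . B], [F → . g F], [F → g . F] }  — shift
  I6: { [F → g F .] }  — reduce
  I7: { [T → F . +] }  — shift
  I8: { [B → + T .] }  — reduce
  I9: { [T → F + .] }  — reduce

No state contains both a complete item and a shift item.

Answer: No shift-reduce conflicts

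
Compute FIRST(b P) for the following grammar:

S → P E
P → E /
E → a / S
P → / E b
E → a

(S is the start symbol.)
To compute FIRST(b P), process the symbols left to right:
Symbol b is a terminal. Add 'b' and stop.
FIRST(b P) = { 'b' }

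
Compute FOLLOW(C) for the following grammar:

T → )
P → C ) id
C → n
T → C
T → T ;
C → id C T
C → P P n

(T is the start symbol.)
{ $, ')', ';', 'id', 'n' }

To compute FOLLOW(C), find every occurrence of C on a right-hand side N → α C β: add FIRST(β) \ {ε}, and if β is empty or nullable also add FOLLOW(N). Iterate to a fixed point.

In P → C ) id: C is followed by ')' id, add FIRST(')' id) \ {ε} = { ')' }
In T → C: C is at the end, add FOLLOW(T)
In C → id C T: C is followed by T, add FIRST(T) \ {ε} = { ')', 'id', 'n' }

The FOLLOW sets referred to above (computed the same way, to a fixed point):
  FOLLOW(T) = { $, ')', ';', 'id', 'n' }

Taking the union: FOLLOW(C) = { $, ')', ';', 'id', 'n' }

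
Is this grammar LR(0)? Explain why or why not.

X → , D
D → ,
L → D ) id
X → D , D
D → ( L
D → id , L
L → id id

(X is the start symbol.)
No. Shift-reduce conflict between [D → , .] and [D → . ( L]

A grammar is LR(0) if no state in the canonical LR(0) collection has:
  - both a shift item (dot before a terminal) and a complete item (shift-reduce conflict), or
  - two or more complete items (reduce-reduce conflict; the accept item [X' → X .] counts as a complete item here).

Augment with X' → X and build the canonical LR(0) collection (I0 = CLOSURE({[X' → . X]}), then GOTO on every symbol after a dot until no new states appear). It has 18 states:
  I0: { [D → . ( L], [D → . ,], [D → . id , L], [X → . , D], [X → . D , D], [X' → . X] }  — shift
  I1: { [D → ( . L], [D → . ( L], [D → . ,], [D → . id , L], [L → . D ) id], [L → . id id] }  — shift
  I2: { [D → , .], [D → . ( L], [D → . ,], [D → . id , L], [X → , . D] }  — shift, reduce
  I3: { [X → D . , D] }  — shift
  I4: { [X' → X .] }  — accept
  I5: { [D → id . , L] }  — shift
  I6: { [D → . ( L], [D → . ,], [D → . id , L], [D → id , . L], [L → . D ) id], [L → . id id] }  — shift
  I7: { [D → , .] }  — reduce
  I8: { [L → D . ) id] }  — shift
  I9: { [D → id , L .] }  — reduce
  I10: { [D → id . , L], [L → id . id] }  — shift
  I11: { [L → id id .] }  — reduce
  I12: { [L → D ) . id] }  — shift
  I13: { [L → D ) id .] }  — reduce
  I14: { [D → . ( L], [D → . ,], [D → . id , L], [X → D , . D] }  — shift
  I15: { [X → D , D .] }  — reduce
  I16: { [X → , D .] }  — reduce
  I17: { [D → ( L .] }  — reduce

Conflict in state I2:
  Shift-reduce conflict between [D → , .] and [D → . ( L]
So the grammar is NOT LR(0).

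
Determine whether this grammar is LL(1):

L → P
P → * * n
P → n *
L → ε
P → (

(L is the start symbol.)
Yes, the grammar is LL(1).

Relevant sets:
  FIRST(P) = { '(', '*', 'n' }
  FOLLOW(L) = { $ }

For L:
  PREDICT(L → P) = { '(', '*', 'n' }
  PREDICT(L → ε) = { $ }
For P:
  PREDICT(P → '*' '*' n) = { '*' }
  PREDICT(P → n '*') = { 'n' }
  PREDICT(P → '(') = { '(' }

All predict sets are disjoint. The grammar IS LL(1).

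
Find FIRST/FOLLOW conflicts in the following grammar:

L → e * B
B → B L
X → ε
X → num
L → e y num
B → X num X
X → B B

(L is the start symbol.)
Yes. X → num with FOLLOW(X) on { 'num' }; X → B B with FOLLOW(X) on { 'num' }

A FIRST/FOLLOW conflict occurs when a non-terminal N has a nullable alternative N → β (β ⇒* ε) and another alternative N → α with FIRST(α) ∩ FOLLOW(N) ≠ ∅: on such a lookahead the parser cannot decide between expanding α and letting N vanish via β.

Nullable non-terminals: X.
FIRST sets used below: FIRST(B) = { 'num' }

X: nullable alternative(s) X → ε; FOLLOW(X) = { $, 'e', 'num' }
  X → ε: FIRST \ {ε} = { } — this is the only nullable alternative, skip
  X → num: FIRST \ {ε} = { 'num' } — overlaps FOLLOW(X) on { 'num' }: CONFLICT
  X → B B: FIRST \ {ε} = { 'num' } — overlaps FOLLOW(X) on { 'num' }: CONFLICT

B, L have no nullable alternative, so no FIRST/FOLLOW check is needed there.

So the grammar has 2 FIRST/FOLLOW conflicts (marked CONFLICT above).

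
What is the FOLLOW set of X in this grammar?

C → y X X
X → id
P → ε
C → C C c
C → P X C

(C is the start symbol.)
To compute FOLLOW(X), find every occurrence of X on a right-hand side N → α X β: add FIRST(β) \ {ε}, and if β is empty or nullable also add FOLLOW(N). Iterate to a fixed point.

In C → y X X: X is followed by X, add FIRST(X) \ {ε} = { 'id' }
In C → y X X: X is at the end, add FOLLOW(C)
In C → P X C: X is followed by C, add FIRST(C) \ {ε} = { 'id', 'y' }

The FOLLOW sets referred to above (computed the same way, to a fixed point):
  FOLLOW(C) = { $, 'c', 'id', 'y' }

Taking the union: FOLLOW(X) = { $, 'c', 'id', 'y' }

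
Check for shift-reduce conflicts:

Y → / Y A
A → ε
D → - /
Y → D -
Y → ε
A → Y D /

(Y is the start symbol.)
Augment with Y' → Y and build the canonical LR(0) collection (I0 = CLOSURE({[Y' → . Y]}), then GOTO on every symbol after a dot until no new states appear). It has 12 states:
  I0: { [D → . - /], [Y → . / Y A], [Y → . D -], [Y → .], [Y' → . Y] }  — shift, reduce
  I1: { [D → - . /] }  — shift
  I2: { [D → . - /], [Y → . / Y A], [Y → . D -], [Y → .], [Y → / . Y A] }  — shift, reduce
  I3: { [Y → D . -] }  — shift
  I4: { [Y' → Y .] }  — accept
  I5: { [Y → D - .] }  — reduce
  I6: { [A → . Y D /], [A → .], [D → . - /], [Y → . / Y A], [Y → . D -], [Y → .], [Y → / Y . A] }  — shift, 2 reduces
  I7: { [Y → / Y A .] }  — reduce
  I8: { [A → Y . D /], [D → . - /] }  — shift
  I9: { [A → Y D . /] }  — shift
  I10: { [A → Y D / .] }  — reduce
  I11: { [D → - / .] }  — reduce

I0 contains reduce item [Y → .] and shift items [D → . - /], [Y → . / Y A] — shift-reduce conflict.
I2 contains reduce item [Y → .] and shift items [D → . - /], [Y → . / Y A] — shift-reduce conflict.
I6 contains reduce items [A → .], [Y → .] and shift items [D → . - /], [Y → . / Y A] — shift-reduce conflict.

Answer: Yes — I0: [Y → .] vs [D → . - /]; I2: [Y → .] vs [D → . - /]; I6: [A → .] vs [D → . - /]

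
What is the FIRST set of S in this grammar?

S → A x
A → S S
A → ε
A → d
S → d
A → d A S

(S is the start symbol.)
{ 'd', 'x' }

FIRST sets of the other non-terminals involved (by the same procedure, iterated to a fixed point):
  FIRST(A) = { 'd', 'x', ε }

From S → A x:
  - A is a non-terminal: add FIRST(A) \ {ε} = { 'd', 'x' }
    A is nullable, so continue to the next symbol
  - x is a terminal: add 'x' and stop
From S → d:
  - d is a terminal: add 'd' and stop

Collecting: FIRST(S) = { 'd', 'x' }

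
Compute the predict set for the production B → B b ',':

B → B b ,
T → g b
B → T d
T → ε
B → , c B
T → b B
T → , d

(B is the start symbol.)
PREDICT(B → B b ',') = (FIRST(RHS) \ {ε}) ∪ (FOLLOW(B) if ε ∈ FIRST(RHS), i.e. RHS ⇒* ε)
FIRST(B) = { ',', 'b', 'd', 'g' }
FIRST(B b ',') = { ',', 'b', 'd', 'g' }
ε ∉ FIRST(B b ','), so FOLLOW(B) is not added.
PREDICT(B → B b ',') = { ',', 'b', 'd', 'g' }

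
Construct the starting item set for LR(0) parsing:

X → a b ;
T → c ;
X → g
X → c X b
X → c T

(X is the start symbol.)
{ [X → . a b ;], [X → . c T], [X → . c X b], [X → . g], [X' → . X] }

First, augment the grammar with X' → X
I₀ = CLOSURE({ [X' → . X] }):
  [X' → . X] has the dot before X: add [X → . a b ;], [X → . g], [X → . c X b], [X → . c T]
No further items can be added.

I₀ = { [X → . a b ;], [X → . c T], [X → . c X b], [X → . g], [X' → . X] }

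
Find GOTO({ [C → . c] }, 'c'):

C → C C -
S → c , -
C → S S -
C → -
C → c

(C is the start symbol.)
GOTO(I, 'c') = CLOSURE({ [A → αX.β] : [A → α.Xβ] ∈ I, X = 'c' })

Items with dot before 'c', with the dot advanced:
  [C → . c] → [C → c .]
Closure adds nothing (no advanced item has the dot before a non-terminal).

GOTO = { [C → c .] }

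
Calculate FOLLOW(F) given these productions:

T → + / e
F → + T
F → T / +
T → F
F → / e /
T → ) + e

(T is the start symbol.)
{ $, '/' }

In T → F: F is at the end, add FOLLOW(T)

The FOLLOW sets referred to above (computed the same way, to a fixed point):
  FOLLOW(T) = { $, '/' }

Taking the union: FOLLOW(F) = { $, '/' }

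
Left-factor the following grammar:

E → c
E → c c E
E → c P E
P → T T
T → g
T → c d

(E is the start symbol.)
Left-factoring transforms A → αβ₁ | αβ₂ into A → αA' and A' → β₁ | β₂
(α is the longest common prefix among the alternatives). Repeat until
no nonterminal has two alternatives with a common prefix.

Round 1: E has alternatives sharing prefix 'c'. Introduce E': E → c E'
  Add: E' → ε
  Add: E' → c E
  Add: E' → P E

No remaining common prefixes — done.

Resulting grammar:
E → c E'
E' → ε
E' → c E
E' → P E
P → T T
T → g
T → c d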